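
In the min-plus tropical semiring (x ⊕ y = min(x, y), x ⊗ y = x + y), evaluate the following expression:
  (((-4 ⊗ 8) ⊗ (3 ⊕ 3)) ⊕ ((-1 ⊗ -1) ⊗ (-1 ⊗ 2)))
(((-4 ⊗ 8) ⊗ (3 ⊕ 3)) ⊕ ((-1 ⊗ -1) ⊗ (-1 ⊗ 2))) = -1

Expand innermost to outermost. Recall ⊕ takes the minimum of its arguments and ⊗ takes their sum. Working out the expression (((-4 ⊗ 8) ⊗ (3 ⊕ 3)) ⊕ ((-1 ⊗ -1) ⊗ (-1 ⊗ 2))) gives -1.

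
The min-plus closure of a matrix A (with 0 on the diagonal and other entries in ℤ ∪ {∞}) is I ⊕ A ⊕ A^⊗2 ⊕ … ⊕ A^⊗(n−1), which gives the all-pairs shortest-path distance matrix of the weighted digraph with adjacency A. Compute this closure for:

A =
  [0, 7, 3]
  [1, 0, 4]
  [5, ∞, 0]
Closure =
  [0, 7, 3]
  [1, 0, 4]
  [5, 12, 0]

This is the Floyd-Warshall all-pairs shortest-path computation. For each intermediate vertex k = 0, 1, …, 2, update dist[i][j] ← min(dist[i][j], dist[i][k] + dist[k][j]). The final matrix gives, for each (i, j), the minimum total weight of any directed path from i to j (possibly empty when i = j).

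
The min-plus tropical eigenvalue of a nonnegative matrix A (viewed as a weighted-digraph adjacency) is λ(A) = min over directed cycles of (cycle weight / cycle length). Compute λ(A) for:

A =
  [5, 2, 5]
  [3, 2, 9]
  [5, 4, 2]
λ(A) = 2

Enumerate directed cycles and compute their means (weight / length). Sample:
  cycle 0 → 0: weight = 5, length = 1, mean = 5/1 ≈ 5.000
  cycle 1 → 1: weight = 2, length = 1, mean = 2/1 ≈ 2.000
  cycle 2 → 2: weight = 2, length = 1, mean = 2/1 ≈ 2.000
  cycle 0 → 1 → 0: weight = 5, length = 2, mean = 5/2 ≈ 2.500
  cycle 0 → 2 → 0: weight = 10, length = 2, mean = 10/2 ≈ 5.000
  cycle 1 → 0 → 1: weight = 5, length = 2, mean = 5/2 ≈ 2.500
Minimum mean = 2.000, attained e.g. along the cycle 1 → 1 with weight 2 and length 1. So λ(A) = 2/1 = 2.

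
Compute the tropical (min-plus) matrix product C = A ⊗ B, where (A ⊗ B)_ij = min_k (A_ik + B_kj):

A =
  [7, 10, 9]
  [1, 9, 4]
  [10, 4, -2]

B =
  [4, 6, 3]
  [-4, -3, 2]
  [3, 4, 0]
A ⊗ B =
  [6, 7, 9]
  [5, 6, 4]
  [0, 1, -2]

Apply the min-plus product entry-by-entry:
  C[0][0] = min over k of (A[0][0] + B[0][0] = 7 + 4 = 11, A[0][1] + B[1][0] = 10 + -4 = 6, A[0][2] + B[2][0] = 9 + 3 = 12) = 6 (attained at k = 1)
  C[0][1] = min over k of (A[0][0] + B[0][1] = 7 + 6 = 13, A[0][1] + B[1][1] = 10 + -3 = 7, A[0][2] + B[2][1] = 9 + 4 = 13) = 7 (attained at k = 1)
  C[0][2] = min over k of (A[0][0] + B[0][2] = 7 + 3 = 10, A[0][1] + B[1][2] = 10 + 2 = 12, A[0][2] + B[2][2] = 9 + 0 = 9) = 9 (attained at k = 2)
  C[1][0] = min over k of (A[1][0] + B[0][0] = 1 + 4 = 5, A[1][1] + B[1][0] = 9 + -4 = 5, A[1][2] + B[2][0] = 4 + 3 = 7) = 5 (attained at k = 0)
  C[1][1] = min over k of (A[1][0] + B[0][1] = 1 + 6 = 7, A[1][1] + B[1][1] = 9 + -3 = 6, A[1][2] + B[2][1] = 4 + 4 = 8) = 6 (attained at k = 1)
  C[1][2] = min over k of (A[1][0] + B[0][2] = 1 + 3 = 4, A[1][1] + B[1][2] = 9 + 2 = 11, A[1][2] + B[2][2] = 4 + 0 = 4) = 4 (attained at k = 0)
  C[2][0] = min over k of (A[2][0] + B[0][0] = 10 + 4 = 14, A[2][1] + B[1][0] = 4 + -4 = 0, A[2][2] + B[2][0] = -2 + 3 = 1) = 0 (attained at k = 1)
  C[2][1] = min over k of (A[2][0] + B[0][1] = 10 + 6 = 16, A[2][1] + B[1][1] = 4 + -3 = 1, A[2][2] + B[2][1] = -2 + 4 = 2) = 1 (attained at k = 1)
  C[2][2] = min over k of (A[2][0] + B[0][2] = 10 + 3 = 13, A[2][1] + B[1][2] = 4 + 2 = 6, A[2][2] + B[2][2] = -2 + 0 = -2) = -2 (attained at k = 2)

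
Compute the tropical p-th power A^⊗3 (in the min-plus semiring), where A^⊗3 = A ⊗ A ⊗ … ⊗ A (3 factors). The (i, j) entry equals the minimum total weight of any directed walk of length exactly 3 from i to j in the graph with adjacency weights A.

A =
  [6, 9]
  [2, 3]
A^⊗3 =
  [14, 15]
  [8, 9]

Each entry (A^⊗3)_ij equals the minimum over all length-3 walks i = v_0 → v_1 → … → v_3 = j of Σ_t A[v_t][v_{t+1}]. For example, for (i, j) = (0, 1) we minimise over 4 possible intermediate vertex sequences; the minimum is 15, attained along the walk 0 → 1 → 1 → 1.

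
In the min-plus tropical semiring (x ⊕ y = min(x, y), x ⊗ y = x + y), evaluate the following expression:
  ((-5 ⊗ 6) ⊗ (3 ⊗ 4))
((-5 ⊗ 6) ⊗ (3 ⊗ 4)) = 8

Expand innermost to outermost. Recall ⊕ takes the minimum of its arguments and ⊗ takes their sum. Working out the expression ((-5 ⊗ 6) ⊗ (3 ⊗ 4)) gives 8.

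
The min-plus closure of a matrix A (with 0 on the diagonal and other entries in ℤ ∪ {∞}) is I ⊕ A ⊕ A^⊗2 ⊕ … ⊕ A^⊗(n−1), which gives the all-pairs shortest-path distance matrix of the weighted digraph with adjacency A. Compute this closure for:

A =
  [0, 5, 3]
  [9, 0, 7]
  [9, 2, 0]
Closure =
  [0, 5, 3]
  [9, 0, 7]
  [9, 2, 0]

This is the Floyd-Warshall all-pairs shortest-path computation. For each intermediate vertex k = 0, 1, …, 2, update dist[i][j] ← min(dist[i][j], dist[i][k] + dist[k][j]). The final matrix gives, for each (i, j), the minimum total weight of any directed path from i to j (possibly empty when i = j).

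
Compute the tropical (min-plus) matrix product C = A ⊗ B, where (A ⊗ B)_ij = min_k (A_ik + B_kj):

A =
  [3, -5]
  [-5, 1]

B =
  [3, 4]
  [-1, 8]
A ⊗ B =
  [-6, 3]
  [-2, -1]

Apply the min-plus product entry-by-entry:
  C[0][0] = min over k of (A[0][0] + B[0][0] = 3 + 3 = 6, A[0][1] + B[1][0] = -5 + -1 = -6) = -6 (attained at k = 1)
  C[0][1] = min over k of (A[0][0] + B[0][1] = 3 + 4 = 7, A[0][1] + B[1][1] = -5 + 8 = 3) = 3 (attained at k = 1)
  C[1][0] = min over k of (A[1][0] + B[0][0] = -5 + 3 = -2, A[1][1] + B[1][0] = 1 + -1 = 0) = -2 (attained at k = 0)
  C[1][1] = min over k of (A[1][0] + B[0][1] = -5 + 4 = -1, A[1][1] + B[1][1] = 1 + 8 = 9) = -1 (attained at k = 0)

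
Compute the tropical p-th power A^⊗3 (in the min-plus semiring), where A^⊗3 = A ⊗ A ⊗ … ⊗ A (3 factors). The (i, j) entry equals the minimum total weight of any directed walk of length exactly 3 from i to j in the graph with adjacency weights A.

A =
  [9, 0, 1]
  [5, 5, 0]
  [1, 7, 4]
A^⊗3 =
  [1, 2, 3]
  [5, 1, 2]
  [3, 5, 1]

Each entry (A^⊗3)_ij equals the minimum over all length-3 walks i = v_0 → v_1 → … → v_3 = j of Σ_t A[v_t][v_{t+1}]. For example, for (i, j) = (0, 2) we minimise over 9 possible intermediate vertex sequences; the minimum is 3, attained along the walk 0 → 2 → 0 → 2.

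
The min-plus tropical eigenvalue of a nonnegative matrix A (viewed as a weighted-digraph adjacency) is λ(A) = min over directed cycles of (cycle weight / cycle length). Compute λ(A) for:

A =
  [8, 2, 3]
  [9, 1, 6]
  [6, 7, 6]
λ(A) = 1

Enumerate directed cycles and compute their means (weight / length). Sample:
  cycle 0 → 0: weight = 8, length = 1, mean = 8/1 ≈ 8.000
  cycle 1 → 1: weight = 1, length = 1, mean = 1/1 ≈ 1.000
  cycle 2 → 2: weight = 6, length = 1, mean = 6/1 ≈ 6.000
  cycle 0 → 1 → 0: weight = 11, length = 2, mean = 11/2 ≈ 5.500
  cycle 0 → 2 → 0: weight = 9, length = 2, mean = 9/2 ≈ 4.500
  cycle 1 → 0 → 1: weight = 11, length = 2, mean = 11/2 ≈ 5.500
Minimum mean = 1.000, attained e.g. along the cycle 1 → 1 with weight 1 and length 1. So λ(A) = 1/1 = 1.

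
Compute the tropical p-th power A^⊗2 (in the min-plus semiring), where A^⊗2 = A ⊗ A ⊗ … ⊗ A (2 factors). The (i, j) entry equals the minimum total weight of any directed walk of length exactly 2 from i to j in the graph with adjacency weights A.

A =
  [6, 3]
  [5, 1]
A^⊗2 =
  [8, 4]
  [6, 2]

Each entry (A^⊗2)_ij equals the minimum over all length-2 walks i = v_0 → v_1 → … → v_2 = j of Σ_t A[v_t][v_{t+1}]. For example, for (i, j) = (0, 1) we minimise over 2 possible intermediate vertex sequences; the minimum is 4, attained along the walk 0 → 1 → 1.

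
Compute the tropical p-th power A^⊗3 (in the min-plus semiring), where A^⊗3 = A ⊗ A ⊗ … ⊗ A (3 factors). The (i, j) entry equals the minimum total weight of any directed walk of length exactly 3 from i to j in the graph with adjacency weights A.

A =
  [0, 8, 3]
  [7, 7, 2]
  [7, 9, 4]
A^⊗3 =
  [0, 8, 3]
  [7, 15, 10]
  [7, 15, 10]

Each entry (A^⊗3)_ij equals the minimum over all length-3 walks i = v_0 → v_1 → … → v_3 = j of Σ_t A[v_t][v_{t+1}]. For example, for (i, j) = (0, 2) we minimise over 9 possible intermediate vertex sequences; the minimum is 3, attained along the walk 0 → 0 → 0 → 2.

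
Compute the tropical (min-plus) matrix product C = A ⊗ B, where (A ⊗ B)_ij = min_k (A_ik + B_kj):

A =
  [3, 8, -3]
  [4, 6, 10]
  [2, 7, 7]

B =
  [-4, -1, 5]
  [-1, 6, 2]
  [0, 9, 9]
A ⊗ B =
  [-3, 2, 6]
  [0, 3, 8]
  [-2, 1, 7]

Apply the min-plus product entry-by-entry:
  C[0][0] = min over k of (A[0][0] + B[0][0] = 3 + -4 = -1, A[0][1] + B[1][0] = 8 + -1 = 7, A[0][2] + B[2][0] = -3 + 0 = -3) = -3 (attained at k = 2)
  C[0][1] = min over k of (A[0][0] + B[0][1] = 3 + -1 = 2, A[0][1] + B[1][1] = 8 + 6 = 14, A[0][2] + B[2][1] = -3 + 9 = 6) = 2 (attained at k = 0)
  C[0][2] = min over k of (A[0][0] + B[0][2] = 3 + 5 = 8, A[0][1] + B[1][2] = 8 + 2 = 10, A[0][2] + B[2][2] = -3 + 9 = 6) = 6 (attained at k = 2)
  C[1][0] = min over k of (A[1][0] + B[0][0] = 4 + -4 = 0, A[1][1] + B[1][0] = 6 + -1 = 5, A[1][2] + B[2][0] = 10 + 0 = 10) = 0 (attained at k = 0)
  C[1][1] = min over k of (A[1][0] + B[0][1] = 4 + -1 = 3, A[1][1] + B[1][1] = 6 + 6 = 12, A[1][2] + B[2][1] = 10 + 9 = 19) = 3 (attained at k = 0)
  C[1][2] = min over k of (A[1][0] + B[0][2] = 4 + 5 = 9, A[1][1] + B[1][2] = 6 + 2 = 8, A[1][2] + B[2][2] = 10 + 9 = 19) = 8 (attained at k = 1)
  C[2][0] = min over k of (A[2][0] + B[0][0] = 2 + -4 = -2, A[2][1] + B[1][0] = 7 + -1 = 6, A[2][2] + B[2][0] = 7 + 0 = 7) = -2 (attained at k = 0)
  C[2][1] = min over k of (A[2][0] + B[0][1] = 2 + -1 = 1, A[2][1] + B[1][1] = 7 + 6 = 13, A[2][2] + B[2][1] = 7 + 9 = 16) = 1 (attained at k = 0)
  C[2][2] = min over k of (A[2][0] + B[0][2] = 2 + 5 = 7, A[2][1] + B[1][2] = 7 + 2 = 9, A[2][2] + B[2][2] = 7 + 9 = 16) = 7 (attained at k = 0)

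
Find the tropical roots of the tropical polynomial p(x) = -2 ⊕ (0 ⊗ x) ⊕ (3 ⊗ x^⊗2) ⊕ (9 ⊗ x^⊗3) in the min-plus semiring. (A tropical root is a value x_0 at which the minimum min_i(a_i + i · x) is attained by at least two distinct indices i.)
Roots: {-6, -3, -2}

Each tropical root is a break point of the lower envelope of the lines y = a_i + i · x (there are 4 lines, with slopes 0, 1, ..., 3). Only the lines that attain the minimum somewhere contribute to roots; other lines are dominated. Here the surviving (envelope) indices are i = 3, i = 2, i = 1, i = 0.
Intersections between consecutive envelope lines give the roots: for adjacent envelope indices i < j the intersection is x = (a_i − a_j) / (j − i). Reading off the sorted break points: {-6, -3, -2}.
Verification: at each break x_0, at least two indices attain the minimum of min_i(a_i + i · x_0).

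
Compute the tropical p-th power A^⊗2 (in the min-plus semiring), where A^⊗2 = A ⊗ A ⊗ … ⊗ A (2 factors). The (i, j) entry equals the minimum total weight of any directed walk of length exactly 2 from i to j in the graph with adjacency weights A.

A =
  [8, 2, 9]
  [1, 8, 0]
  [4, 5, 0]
A^⊗2 =
  [3, 10, 2]
  [4, 3, 0]
  [4, 5, 0]

Each entry (A^⊗2)_ij equals the minimum over all length-2 walks i = v_0 → v_1 → … → v_2 = j of Σ_t A[v_t][v_{t+1}]. For example, for (i, j) = (0, 2) we minimise over 3 possible intermediate vertex sequences; the minimum is 2, attained along the walk 0 → 1 → 2.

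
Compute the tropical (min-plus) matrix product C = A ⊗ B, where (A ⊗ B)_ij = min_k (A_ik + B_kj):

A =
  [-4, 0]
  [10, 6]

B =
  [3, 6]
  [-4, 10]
A ⊗ B =
  [-4, 2]
  [2, 16]

Apply the min-plus product entry-by-entry:
  C[0][0] = min over k of (A[0][0] + B[0][0] = -4 + 3 = -1, A[0][1] + B[1][0] = 0 + -4 = -4) = -4 (attained at k = 1)
  C[0][1] = min over k of (A[0][0] + B[0][1] = -4 + 6 = 2, A[0][1] + B[1][1] = 0 + 10 = 10) = 2 (attained at k = 0)
  C[1][0] = min over k of (A[1][0] + B[0][0] = 10 + 3 = 13, A[1][1] + B[1][0] = 6 + -4 = 2) = 2 (attained at k = 1)
  C[1][1] = min over k of (A[1][0] + B[0][1] = 10 + 6 = 16, A[1][1] + B[1][1] = 6 + 10 = 16) = 16 (attained at k = 0)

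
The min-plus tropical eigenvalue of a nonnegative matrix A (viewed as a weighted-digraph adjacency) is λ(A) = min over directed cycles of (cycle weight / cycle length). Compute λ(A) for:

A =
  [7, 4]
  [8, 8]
λ(A) = 6

Enumerate directed cycles and compute their means (weight / length). Sample:
  cycle 0 → 0: weight = 7, length = 1, mean = 7/1 ≈ 7.000
  cycle 1 → 1: weight = 8, length = 1, mean = 8/1 ≈ 8.000
  cycle 0 → 1 → 0: weight = 12, length = 2, mean = 12/2 ≈ 6.000
  cycle 1 → 0 → 1: weight = 12, length = 2, mean = 12/2 ≈ 6.000
Minimum mean = 6.000, attained e.g. along the cycle 0 → 1 → 0 with weight 12 and length 2. So λ(A) = 12/2 = 6.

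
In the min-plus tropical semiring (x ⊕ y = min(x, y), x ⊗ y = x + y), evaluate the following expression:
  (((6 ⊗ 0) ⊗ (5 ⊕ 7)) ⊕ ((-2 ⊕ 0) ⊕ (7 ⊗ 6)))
(((6 ⊗ 0) ⊗ (5 ⊕ 7)) ⊕ ((-2 ⊕ 0) ⊕ (7 ⊗ 6))) = -2

Expand innermost to outermost. Recall ⊕ takes the minimum of its arguments and ⊗ takes their sum. Working out the expression (((6 ⊗ 0) ⊗ (5 ⊕ 7)) ⊕ ((-2 ⊕ 0) ⊕ (7 ⊗ 6))) gives -2.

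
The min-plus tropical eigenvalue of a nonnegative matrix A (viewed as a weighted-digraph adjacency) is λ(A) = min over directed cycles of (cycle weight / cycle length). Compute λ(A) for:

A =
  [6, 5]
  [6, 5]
λ(A) = 5

Enumerate directed cycles and compute their means (weight / length). Sample:
  cycle 0 → 0: weight = 6, length = 1, mean = 6/1 ≈ 6.000
  cycle 1 → 1: weight = 5, length = 1, mean = 5/1 ≈ 5.000
  cycle 0 → 1 → 0: weight = 11, length = 2, mean = 11/2 ≈ 5.500
  cycle 1 → 0 → 1: weight = 11, length = 2, mean = 11/2 ≈ 5.500
Minimum mean = 5.000, attained e.g. along the cycle 1 → 1 with weight 5 and length 1. So λ(A) = 5/1 = 5.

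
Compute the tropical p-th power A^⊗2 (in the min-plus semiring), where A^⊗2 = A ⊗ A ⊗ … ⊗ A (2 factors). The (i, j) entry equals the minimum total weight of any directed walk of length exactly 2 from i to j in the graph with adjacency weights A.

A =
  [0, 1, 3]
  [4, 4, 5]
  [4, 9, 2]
A^⊗2 =
  [0, 1, 3]
  [4, 5, 7]
  [4, 5, 4]

Each entry (A^⊗2)_ij equals the minimum over all length-2 walks i = v_0 → v_1 → … → v_2 = j of Σ_t A[v_t][v_{t+1}]. For example, for (i, j) = (0, 2) we minimise over 3 possible intermediate vertex sequences; the minimum is 3, attained along the walk 0 → 0 → 2.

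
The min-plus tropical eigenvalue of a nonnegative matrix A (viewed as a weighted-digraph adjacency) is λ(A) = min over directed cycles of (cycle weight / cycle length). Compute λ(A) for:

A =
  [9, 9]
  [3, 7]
λ(A) = 6

Enumerate directed cycles and compute their means (weight / length). Sample:
  cycle 0 → 0: weight = 9, length = 1, mean = 9/1 ≈ 9.000
  cycle 1 → 1: weight = 7, length = 1, mean = 7/1 ≈ 7.000
  cycle 0 → 1 → 0: weight = 12, length = 2, mean = 12/2 ≈ 6.000
  cycle 1 → 0 → 1: weight = 12, length = 2, mean = 12/2 ≈ 6.000
Minimum mean = 6.000, attained e.g. along the cycle 0 → 1 → 0 with weight 12 and length 2. So λ(A) = 12/2 = 6.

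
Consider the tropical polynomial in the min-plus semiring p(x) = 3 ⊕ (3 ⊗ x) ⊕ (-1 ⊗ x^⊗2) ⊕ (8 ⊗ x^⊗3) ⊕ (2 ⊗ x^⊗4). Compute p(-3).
p(-3) = -10

A tropical monomial a ⊗ x^⊗i evaluates to a + i · x. Evaluating each term at x = -3:
  Term 0 contributes 3 + 0 · -3 = 3
  Term 1 contributes 3 + 1 · -3 = 0
  Term 2 contributes -1 + 2 · -3 = -7
  Term 3 contributes 8 + 3 · -3 = -1
  Term 4 contributes 2 + 4 · -3 = -10
p(-3) = ⊕ of these = min[3, 0, -7, -1, -10] = -10.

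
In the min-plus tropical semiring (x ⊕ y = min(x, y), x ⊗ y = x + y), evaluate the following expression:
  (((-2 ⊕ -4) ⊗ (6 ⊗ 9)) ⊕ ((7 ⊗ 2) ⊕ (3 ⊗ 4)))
(((-2 ⊕ -4) ⊗ (6 ⊗ 9)) ⊕ ((7 ⊗ 2) ⊕ (3 ⊗ 4))) = 7

Expand innermost to outermost. Recall ⊕ takes the minimum of its arguments and ⊗ takes their sum. Working out the expression (((-2 ⊕ -4) ⊗ (6 ⊗ 9)) ⊕ ((7 ⊗ 2) ⊕ (3 ⊗ 4))) gives 7.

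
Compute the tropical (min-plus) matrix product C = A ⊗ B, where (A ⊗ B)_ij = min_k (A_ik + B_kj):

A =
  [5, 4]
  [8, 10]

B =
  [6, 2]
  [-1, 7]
A ⊗ B =
  [3, 7]
  [9, 10]

Apply the min-plus product entry-by-entry:
  C[0][0] = min over k of (A[0][0] + B[0][0] = 5 + 6 = 11, A[0][1] + B[1][0] = 4 + -1 = 3) = 3 (attained at k = 1)
  C[0][1] = min over k of (A[0][0] + B[0][1] = 5 + 2 = 7, A[0][1] + B[1][1] = 4 + 7 = 11) = 7 (attained at k = 0)
  C[1][0] = min over k of (A[1][0] + B[0][0] = 8 + 6 = 14, A[1][1] + B[1][0] = 10 + -1 = 9) = 9 (attained at k = 1)
  C[1][1] = min over k of (A[1][0] + B[0][1] = 8 + 2 = 10, A[1][1] + B[1][1] = 10 + 7 = 17) = 10 (attained at k = 0)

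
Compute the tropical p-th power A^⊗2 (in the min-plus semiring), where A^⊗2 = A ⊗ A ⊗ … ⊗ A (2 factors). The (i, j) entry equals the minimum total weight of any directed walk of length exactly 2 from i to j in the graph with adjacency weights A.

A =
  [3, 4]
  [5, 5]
A^⊗2 =
  [6, 7]
  [8, 9]

Each entry (A^⊗2)_ij equals the minimum over all length-2 walks i = v_0 → v_1 → … → v_2 = j of Σ_t A[v_t][v_{t+1}]. For example, for (i, j) = (0, 1) we minimise over 2 possible intermediate vertex sequences; the minimum is 7, attained along the walk 0 → 0 → 1.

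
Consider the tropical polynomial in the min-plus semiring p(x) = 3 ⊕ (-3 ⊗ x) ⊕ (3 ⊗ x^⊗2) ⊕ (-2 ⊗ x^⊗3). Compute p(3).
p(3) = 0

A tropical monomial a ⊗ x^⊗i evaluates to a + i · x. Evaluating each term at x = 3:
  Term 0 contributes 3 + 0 · 3 = 3
  Term 1 contributes -3 + 1 · 3 = 0
  Term 2 contributes 3 + 2 · 3 = 9
  Term 3 contributes -2 + 3 · 3 = 7
p(3) = ⊕ of these = min[3, 0, 9, 7] = 0.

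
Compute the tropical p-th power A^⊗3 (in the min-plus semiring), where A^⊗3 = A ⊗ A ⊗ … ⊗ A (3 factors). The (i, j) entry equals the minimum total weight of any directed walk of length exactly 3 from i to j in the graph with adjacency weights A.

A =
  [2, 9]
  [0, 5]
A^⊗3 =
  [6, 13]
  [4, 11]

Each entry (A^⊗3)_ij equals the minimum over all length-3 walks i = v_0 → v_1 → … → v_3 = j of Σ_t A[v_t][v_{t+1}]. For example, for (i, j) = (0, 1) we minimise over 4 possible intermediate vertex sequences; the minimum is 13, attained along the walk 0 → 0 → 0 → 1.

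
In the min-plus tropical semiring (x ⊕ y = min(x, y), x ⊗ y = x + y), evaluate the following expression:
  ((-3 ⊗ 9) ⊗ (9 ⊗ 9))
((-3 ⊗ 9) ⊗ (9 ⊗ 9)) = 24

Expand innermost to outermost. Recall ⊕ takes the minimum of its arguments and ⊗ takes their sum. Working out the expression ((-3 ⊗ 9) ⊗ (9 ⊗ 9)) gives 24.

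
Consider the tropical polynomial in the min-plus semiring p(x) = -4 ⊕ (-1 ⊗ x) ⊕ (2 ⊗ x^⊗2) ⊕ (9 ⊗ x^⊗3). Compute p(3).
p(3) = -4

A tropical monomial a ⊗ x^⊗i evaluates to a + i · x. Evaluating each term at x = 3:
  Term 0 contributes -4 + 0 · 3 = -4
  Term 1 contributes -1 + 1 · 3 = 2
  Term 2 contributes 2 + 2 · 3 = 8
  Term 3 contributes 9 + 3 · 3 = 18
p(3) = ⊕ of these = min[-4, 2, 8, 18] = -4.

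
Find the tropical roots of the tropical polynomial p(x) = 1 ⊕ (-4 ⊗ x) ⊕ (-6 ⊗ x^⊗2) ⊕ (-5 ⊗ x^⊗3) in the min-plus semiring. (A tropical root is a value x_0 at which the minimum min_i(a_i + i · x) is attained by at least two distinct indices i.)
Roots: {-1, 2, 5}

Each tropical root is a break point of the lower envelope of the lines y = a_i + i · x (there are 4 lines, with slopes 0, 1, ..., 3). Only the lines that attain the minimum somewhere contribute to roots; other lines are dominated. Here the surviving (envelope) indices are i = 3, i = 2, i = 1, i = 0.
Intersections between consecutive envelope lines give the roots: for adjacent envelope indices i < j the intersection is x = (a_i − a_j) / (j − i). Reading off the sorted break points: {-1, 2, 5}.
Verification: at each break x_0, at least two indices attain the minimum of min_i(a_i + i · x_0).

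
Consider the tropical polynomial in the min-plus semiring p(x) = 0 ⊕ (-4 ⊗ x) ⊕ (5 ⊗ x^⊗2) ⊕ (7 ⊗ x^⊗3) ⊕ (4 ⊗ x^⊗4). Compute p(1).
p(1) = -3

A tropical monomial a ⊗ x^⊗i evaluates to a + i · x. Evaluating each term at x = 1:
  Term 0 contributes 0 + 0 · 1 = 0
  Term 1 contributes -4 + 1 · 1 = -3
  Term 2 contributes 5 + 2 · 1 = 7
  Term 3 contributes 7 + 3 · 1 = 10
  Term 4 contributes 4 + 4 · 1 = 8
p(1) = ⊕ of these = min[0, -3, 7, 10, 8] = -3.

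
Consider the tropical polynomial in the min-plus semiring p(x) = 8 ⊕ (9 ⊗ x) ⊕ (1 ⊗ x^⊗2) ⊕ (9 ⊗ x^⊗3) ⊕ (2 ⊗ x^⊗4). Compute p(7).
p(7) = 8

A tropical monomial a ⊗ x^⊗i evaluates to a + i · x. Evaluating each term at x = 7:
  Term 0 contributes 8 + 0 · 7 = 8
  Term 1 contributes 9 + 1 · 7 = 16
  Term 2 contributes 1 + 2 · 7 = 15
  Term 3 contributes 9 + 3 · 7 = 30
  Term 4 contributes 2 + 4 · 7 = 30
p(7) = ⊕ of these = min[8, 16, 15, 30, 30] = 8.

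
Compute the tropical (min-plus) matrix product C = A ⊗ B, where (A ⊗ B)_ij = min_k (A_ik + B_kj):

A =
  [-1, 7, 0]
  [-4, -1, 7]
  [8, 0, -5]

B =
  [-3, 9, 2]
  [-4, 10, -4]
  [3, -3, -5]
A ⊗ B =
  [-4, -3, -5]
  [-7, 4, -5]
  [-4, -8, -10]

Apply the min-plus product entry-by-entry:
  C[0][0] = min over k of (A[0][0] + B[0][0] = -1 + -3 = -4, A[0][1] + B[1][0] = 7 + -4 = 3, A[0][2] + B[2][0] = 0 + 3 = 3) = -4 (attained at k = 0)
  C[0][1] = min over k of (A[0][0] + B[0][1] = -1 + 9 = 8, A[0][1] + B[1][1] = 7 + 10 = 17, A[0][2] + B[2][1] = 0 + -3 = -3) = -3 (attained at k = 2)
  C[0][2] = min over k of (A[0][0] + B[0][2] = -1 + 2 = 1, A[0][1] + B[1][2] = 7 + -4 = 3, A[0][2] + B[2][2] = 0 + -5 = -5) = -5 (attained at k = 2)
  C[1][0] = min over k of (A[1][0] + B[0][0] = -4 + -3 = -7, A[1][1] + B[1][0] = -1 + -4 = -5, A[1][2] + B[2][0] = 7 + 3 = 10) = -7 (attained at k = 0)
  C[1][1] = min over k of (A[1][0] + B[0][1] = -4 + 9 = 5, A[1][1] + B[1][1] = -1 + 10 = 9, A[1][2] + B[2][1] = 7 + -3 = 4) = 4 (attained at k = 2)
  C[1][2] = min over k of (A[1][0] + B[0][2] = -4 + 2 = -2, A[1][1] + B[1][2] = -1 + -4 = -5, A[1][2] + B[2][2] = 7 + -5 = 2) = -5 (attained at k = 1)
  C[2][0] = min over k of (A[2][0] + B[0][0] = 8 + -3 = 5, A[2][1] + B[1][0] = 0 + -4 = -4, A[2][2] + B[2][0] = -5 + 3 = -2) = -4 (attained at k = 1)
  C[2][1] = min over k of (A[2][0] + B[0][1] = 8 + 9 = 17, A[2][1] + B[1][1] = 0 + 10 = 10, A[2][2] + B[2][1] = -5 + -3 = -8) = -8 (attained at k = 2)
  C[2][2] = min over k of (A[2][0] + B[0][2] = 8 + 2 = 10, A[2][1] + B[1][2] = 0 + -4 = -4, A[2][2] + B[2][2] = -5 + -5 = -10) = -10 (attained at k = 2)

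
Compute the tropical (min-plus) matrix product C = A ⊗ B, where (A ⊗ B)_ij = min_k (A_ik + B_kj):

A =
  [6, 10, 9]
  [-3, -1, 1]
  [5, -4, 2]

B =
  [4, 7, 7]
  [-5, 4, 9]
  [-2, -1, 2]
A ⊗ B =
  [5, 8, 11]
  [-6, 0, 3]
  [-9, 0, 4]

Apply the min-plus product entry-by-entry:
  C[0][0] = min over k of (A[0][0] + B[0][0] = 6 + 4 = 10, A[0][1] + B[1][0] = 10 + -5 = 5, A[0][2] + B[2][0] = 9 + -2 = 7) = 5 (attained at k = 1)
  C[0][1] = min over k of (A[0][0] + B[0][1] = 6 + 7 = 13, A[0][1] + B[1][1] = 10 + 4 = 14, A[0][2] + B[2][1] = 9 + -1 = 8) = 8 (attained at k = 2)
  C[0][2] = min over k of (A[0][0] + B[0][2] = 6 + 7 = 13, A[0][1] + B[1][2] = 10 + 9 = 19, A[0][2] + B[2][2] = 9 + 2 = 11) = 11 (attained at k = 2)
  C[1][0] = min over k of (A[1][0] + B[0][0] = -3 + 4 = 1, A[1][1] + B[1][0] = -1 + -5 = -6, A[1][2] + B[2][0] = 1 + -2 = -1) = -6 (attained at k = 1)
  C[1][1] = min over k of (A[1][0] + B[0][1] = -3 + 7 = 4, A[1][1] + B[1][1] = -1 + 4 = 3, A[1][2] + B[2][1] = 1 + -1 = 0) = 0 (attained at k = 2)
  C[1][2] = min over k of (A[1][0] + B[0][2] = -3 + 7 = 4, A[1][1] + B[1][2] = -1 + 9 = 8, A[1][2] + B[2][2] = 1 + 2 = 3) = 3 (attained at k = 2)
  C[2][0] = min over k of (A[2][0] + B[0][0] = 5 + 4 = 9, A[2][1] + B[1][0] = -4 + -5 = -9, A[2][2] + B[2][0] = 2 + -2 = 0) = -9 (attained at k = 1)
  C[2][1] = min over k of (A[2][0] + B[0][1] = 5 + 7 = 12, A[2][1] + B[1][1] = -4 + 4 = 0, A[2][2] + B[2][1] = 2 + -1 = 1) = 0 (attained at k = 1)
  C[2][2] = min over k of (A[2][0] + B[0][2] = 5 + 7 = 12, A[2][1] + B[1][2] = -4 + 9 = 5, A[2][2] + B[2][2] = 2 + 2 = 4) = 4 (attained at k = 2)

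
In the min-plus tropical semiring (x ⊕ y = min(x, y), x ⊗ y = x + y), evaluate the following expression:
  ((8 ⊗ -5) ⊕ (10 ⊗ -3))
((8 ⊗ -5) ⊕ (10 ⊗ -3)) = 3

Expand innermost to outermost. Recall ⊕ takes the minimum of its arguments and ⊗ takes their sum. Working out the expression ((8 ⊗ -5) ⊕ (10 ⊗ -3)) gives 3.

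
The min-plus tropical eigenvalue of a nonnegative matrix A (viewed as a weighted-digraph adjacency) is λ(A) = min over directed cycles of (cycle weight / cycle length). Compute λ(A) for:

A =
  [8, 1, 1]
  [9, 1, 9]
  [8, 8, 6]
λ(A) = 1

Enumerate directed cycles and compute their means (weight / length). Sample:
  cycle 0 → 0: weight = 8, length = 1, mean = 8/1 ≈ 8.000
  cycle 1 → 1: weight = 1, length = 1, mean = 1/1 ≈ 1.000
  cycle 2 → 2: weight = 6, length = 1, mean = 6/1 ≈ 6.000
  cycle 0 → 1 → 0: weight = 10, length = 2, mean = 10/2 ≈ 5.000
  cycle 0 → 2 → 0: weight = 9, length = 2, mean = 9/2 ≈ 4.500
  cycle 1 → 0 → 1: weight = 10, length = 2, mean = 10/2 ≈ 5.000
Minimum mean = 1.000, attained e.g. along the cycle 1 → 1 with weight 1 and length 1. So λ(A) = 1/1 = 1.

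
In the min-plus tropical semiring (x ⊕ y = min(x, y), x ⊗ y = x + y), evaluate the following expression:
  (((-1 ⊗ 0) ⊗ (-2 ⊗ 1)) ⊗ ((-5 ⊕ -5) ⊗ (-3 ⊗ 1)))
(((-1 ⊗ 0) ⊗ (-2 ⊗ 1)) ⊗ ((-5 ⊕ -5) ⊗ (-3 ⊗ 1))) = -9

Expand innermost to outermost. Recall ⊕ takes the minimum of its arguments and ⊗ takes their sum. Working out the expression (((-1 ⊗ 0) ⊗ (-2 ⊗ 1)) ⊗ ((-5 ⊕ -5) ⊗ (-3 ⊗ 1))) gives -9.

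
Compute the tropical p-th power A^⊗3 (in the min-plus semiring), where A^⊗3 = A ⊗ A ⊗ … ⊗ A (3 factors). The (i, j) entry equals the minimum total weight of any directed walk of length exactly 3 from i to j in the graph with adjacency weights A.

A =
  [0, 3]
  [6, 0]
A^⊗3 =
  [0, 3]
  [6, 0]

Each entry (A^⊗3)_ij equals the minimum over all length-3 walks i = v_0 → v_1 → … → v_3 = j of Σ_t A[v_t][v_{t+1}]. For example, for (i, j) = (0, 1) we minimise over 4 possible intermediate vertex sequences; the minimum is 3, attained along the walk 0 → 0 → 0 → 1.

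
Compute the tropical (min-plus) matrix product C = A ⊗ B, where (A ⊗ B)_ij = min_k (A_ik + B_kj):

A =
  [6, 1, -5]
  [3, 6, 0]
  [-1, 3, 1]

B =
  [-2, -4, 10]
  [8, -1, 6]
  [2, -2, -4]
A ⊗ B =
  [-3, -7, -9]
  [1, -2, -4]
  [-3, -5, -3]

Apply the min-plus product entry-by-entry:
  C[0][0] = min over k of (A[0][0] + B[0][0] = 6 + -2 = 4, A[0][1] + B[1][0] = 1 + 8 = 9, A[0][2] + B[2][0] = -5 + 2 = -3) = -3 (attained at k = 2)
  C[0][1] = min over k of (A[0][0] + B[0][1] = 6 + -4 = 2, A[0][1] + B[1][1] = 1 + -1 = 0, A[0][2] + B[2][1] = -5 + -2 = -7) = -7 (attained at k = 2)
  C[0][2] = min over k of (A[0][0] + B[0][2] = 6 + 10 = 16, A[0][1] + B[1][2] = 1 + 6 = 7, A[0][2] + B[2][2] = -5 + -4 = -9) = -9 (attained at k = 2)
  C[1][0] = min over k of (A[1][0] + B[0][0] = 3 + -2 = 1, A[1][1] + B[1][0] = 6 + 8 = 14, A[1][2] + B[2][0] = 0 + 2 = 2) = 1 (attained at k = 0)
  C[1][1] = min over k of (A[1][0] + B[0][1] = 3 + -4 = -1, A[1][1] + B[1][1] = 6 + -1 = 5, A[1][2] + B[2][1] = 0 + -2 = -2) = -2 (attained at k = 2)
  C[1][2] = min over k of (A[1][0] + B[0][2] = 3 + 10 = 13, A[1][1] + B[1][2] = 6 + 6 = 12, A[1][2] + B[2][2] = 0 + -4 = -4) = -4 (attained at k = 2)
  C[2][0] = min over k of (A[2][0] + B[0][0] = -1 + -2 = -3, A[2][1] + B[1][0] = 3 + 8 = 11, A[2][2] + B[2][0] = 1 + 2 = 3) = -3 (attained at k = 0)
  C[2][1] = min over k of (A[2][0] + B[0][1] = -1 + -4 = -5, A[2][1] + B[1][1] = 3 + -1 = 2, A[2][2] + B[2][1] = 1 + -2 = -1) = -5 (attained at k = 0)
  C[2][2] = min over k of (A[2][0] + B[0][2] = -1 + 10 = 9, A[2][1] + B[1][2] = 3 + 6 = 9, A[2][2] + B[2][2] = 1 + -4 = -3) = -3 (attained at k = 2)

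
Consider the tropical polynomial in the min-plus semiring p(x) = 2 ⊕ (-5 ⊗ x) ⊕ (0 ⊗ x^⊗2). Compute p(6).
p(6) = 1

A tropical monomial a ⊗ x^⊗i evaluates to a + i · x. Evaluating each term at x = 6:
  Term 0 contributes 2 + 0 · 6 = 2
  Term 1 contributes -5 + 1 · 6 = 1
  Term 2 contributes 0 + 2 · 6 = 12
p(6) = ⊕ of these = min[2, 1, 12] = 1.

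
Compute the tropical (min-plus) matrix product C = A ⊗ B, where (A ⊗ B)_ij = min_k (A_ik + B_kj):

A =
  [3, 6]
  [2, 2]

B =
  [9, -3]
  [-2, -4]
A ⊗ B =
  [4, 0]
  [0, -2]

Apply the min-plus product entry-by-entry:
  C[0][0] = min over k of (A[0][0] + B[0][0] = 3 + 9 = 12, A[0][1] + B[1][0] = 6 + -2 = 4) = 4 (attained at k = 1)
  C[0][1] = min over k of (A[0][0] + B[0][1] = 3 + -3 = 0, A[0][1] + B[1][1] = 6 + -4 = 2) = 0 (attained at k = 0)
  C[1][0] = min over k of (A[1][0] + B[0][0] = 2 + 9 = 11, A[1][1] + B[1][0] = 2 + -2 = 0) = 0 (attained at k = 1)
  C[1][1] = min over k of (A[1][0] + B[0][1] = 2 + -3 = -1, A[1][1] + B[1][1] = 2 + -4 = -2) = -2 (attained at k = 1)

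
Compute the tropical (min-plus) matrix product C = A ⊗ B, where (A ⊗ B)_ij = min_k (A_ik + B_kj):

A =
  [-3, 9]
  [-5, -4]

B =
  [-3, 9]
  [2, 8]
A ⊗ B =
  [-6, 6]
  [-8, 4]

Apply the min-plus product entry-by-entry:
  C[0][0] = min over k of (A[0][0] + B[0][0] = -3 + -3 = -6, A[0][1] + B[1][0] = 9 + 2 = 11) = -6 (attained at k = 0)
  C[0][1] = min over k of (A[0][0] + B[0][1] = -3 + 9 = 6, A[0][1] + B[1][1] = 9 + 8 = 17) = 6 (attained at k = 0)
  C[1][0] = min over k of (A[1][0] + B[0][0] = -5 + -3 = -8, A[1][1] + B[1][0] = -4 + 2 = -2) = -8 (attained at k = 0)
  C[1][1] = min over k of (A[1][0] + B[0][1] = -5 + 9 = 4, A[1][1] + B[1][1] = -4 + 8 = 4) = 4 (attained at k = 0)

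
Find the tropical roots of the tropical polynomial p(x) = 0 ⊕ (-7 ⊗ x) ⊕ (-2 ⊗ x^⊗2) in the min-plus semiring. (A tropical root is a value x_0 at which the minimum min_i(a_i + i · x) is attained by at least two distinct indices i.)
Roots: {-5, 7}

Each tropical root is a break point of the lower envelope of the lines y = a_i + i · x (there are 3 lines, with slopes 0, 1, ..., 2). Only the lines that attain the minimum somewhere contribute to roots; other lines are dominated. Here the surviving (envelope) indices are i = 2, i = 1, i = 0.
Intersections between consecutive envelope lines give the roots: for adjacent envelope indices i < j the intersection is x = (a_i − a_j) / (j − i). Reading off the sorted break points: {-5, 7}.
Verification: at each break x_0, at least two indices attain the minimum of min_i(a_i + i · x_0).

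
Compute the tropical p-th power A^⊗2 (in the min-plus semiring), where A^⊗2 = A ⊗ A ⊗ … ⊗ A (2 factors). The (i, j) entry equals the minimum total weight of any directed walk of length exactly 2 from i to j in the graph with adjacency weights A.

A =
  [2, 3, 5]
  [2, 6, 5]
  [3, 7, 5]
A^⊗2 =
  [4, 5, 7]
  [4, 5, 7]
  [5, 6, 8]

Each entry (A^⊗2)_ij equals the minimum over all length-2 walks i = v_0 → v_1 → … → v_2 = j of Σ_t A[v_t][v_{t+1}]. For example, for (i, j) = (0, 2) we minimise over 3 possible intermediate vertex sequences; the minimum is 7, attained along the walk 0 → 0 → 2.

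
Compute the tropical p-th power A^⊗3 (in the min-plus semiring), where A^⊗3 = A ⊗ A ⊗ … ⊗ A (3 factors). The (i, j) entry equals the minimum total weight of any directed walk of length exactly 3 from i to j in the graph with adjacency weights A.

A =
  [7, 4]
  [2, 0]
A^⊗3 =
  [6, 4]
  [2, 0]

Each entry (A^⊗3)_ij equals the minimum over all length-3 walks i = v_0 → v_1 → … → v_3 = j of Σ_t A[v_t][v_{t+1}]. For example, for (i, j) = (0, 1) we minimise over 4 possible intermediate vertex sequences; the minimum is 4, attained along the walk 0 → 1 → 1 → 1.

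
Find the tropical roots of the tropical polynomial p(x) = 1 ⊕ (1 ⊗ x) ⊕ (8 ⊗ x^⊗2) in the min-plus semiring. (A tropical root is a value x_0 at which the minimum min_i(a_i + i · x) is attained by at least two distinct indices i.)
Roots: {-7, 0}

Each tropical root is a break point of the lower envelope of the lines y = a_i + i · x (there are 3 lines, with slopes 0, 1, ..., 2). Only the lines that attain the minimum somewhere contribute to roots; other lines are dominated. Here the surviving (envelope) indices are i = 2, i = 1, i = 0.
Intersections between consecutive envelope lines give the roots: for adjacent envelope indices i < j the intersection is x = (a_i − a_j) / (j − i). Reading off the sorted break points: {-7, 0}.
Verification: at each break x_0, at least two indices attain the minimum of min_i(a_i + i · x_0).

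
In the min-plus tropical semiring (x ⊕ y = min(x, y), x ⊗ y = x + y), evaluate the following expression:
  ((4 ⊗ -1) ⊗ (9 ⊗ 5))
((4 ⊗ -1) ⊗ (9 ⊗ 5)) = 17

Expand innermost to outermost. Recall ⊕ takes the minimum of its arguments and ⊗ takes their sum. Working out the expression ((4 ⊗ -1) ⊗ (9 ⊗ 5)) gives 17.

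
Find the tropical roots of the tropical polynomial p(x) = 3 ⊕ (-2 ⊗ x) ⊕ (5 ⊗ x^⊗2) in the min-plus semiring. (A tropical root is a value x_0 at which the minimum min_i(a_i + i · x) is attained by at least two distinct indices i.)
Roots: {-7, 5}

Each tropical root is a break point of the lower envelope of the lines y = a_i + i · x (there are 3 lines, with slopes 0, 1, ..., 2). Only the lines that attain the minimum somewhere contribute to roots; other lines are dominated. Here the surviving (envelope) indices are i = 2, i = 1, i = 0.
Intersections between consecutive envelope lines give the roots: for adjacent envelope indices i < j the intersection is x = (a_i − a_j) / (j − i). Reading off the sorted break points: {-7, 5}.
Verification: at each break x_0, at least two indices attain the minimum of min_i(a_i + i · x_0).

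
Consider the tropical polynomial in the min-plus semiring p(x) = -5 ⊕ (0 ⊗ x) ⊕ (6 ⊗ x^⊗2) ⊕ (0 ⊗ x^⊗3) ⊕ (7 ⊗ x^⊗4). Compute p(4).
p(4) = -5

A tropical monomial a ⊗ x^⊗i evaluates to a + i · x. Evaluating each term at x = 4:
  Term 0 contributes -5 + 0 · 4 = -5
  Term 1 contributes 0 + 1 · 4 = 4
  Term 2 contributes 6 + 2 · 4 = 14
  Term 3 contributes 0 + 3 · 4 = 12
  Term 4 contributes 7 + 4 · 4 = 23
p(4) = ⊕ of these = min[-5, 4, 14, 12, 23] = -5.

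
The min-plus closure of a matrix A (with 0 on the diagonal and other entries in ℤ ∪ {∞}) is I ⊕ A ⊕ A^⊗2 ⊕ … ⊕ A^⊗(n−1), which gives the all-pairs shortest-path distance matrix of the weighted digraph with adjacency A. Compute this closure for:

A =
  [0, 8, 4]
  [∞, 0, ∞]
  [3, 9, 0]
Closure =
  [0, 8, 4]
  [∞, 0, ∞]
  [3, 9, 0]

This is the Floyd-Warshall all-pairs shortest-path computation. For each intermediate vertex k = 0, 1, …, 2, update dist[i][j] ← min(dist[i][j], dist[i][k] + dist[k][j]). The final matrix gives, for each (i, j), the minimum total weight of any directed path from i to j (possibly empty when i = j).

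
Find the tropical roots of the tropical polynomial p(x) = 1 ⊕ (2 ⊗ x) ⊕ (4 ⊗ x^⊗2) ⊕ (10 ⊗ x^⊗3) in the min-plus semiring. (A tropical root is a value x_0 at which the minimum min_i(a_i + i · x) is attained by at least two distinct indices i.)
Roots: {-6, -2, -1}

Each tropical root is a break point of the lower envelope of the lines y = a_i + i · x (there are 4 lines, with slopes 0, 1, ..., 3). Only the lines that attain the minimum somewhere contribute to roots; other lines are dominated. Here the surviving (envelope) indices are i = 3, i = 2, i = 1, i = 0.
Intersections between consecutive envelope lines give the roots: for adjacent envelope indices i < j the intersection is x = (a_i − a_j) / (j − i). Reading off the sorted break points: {-6, -2, -1}.
Verification: at each break x_0, at least two indices attain the minimum of min_i(a_i + i · x_0).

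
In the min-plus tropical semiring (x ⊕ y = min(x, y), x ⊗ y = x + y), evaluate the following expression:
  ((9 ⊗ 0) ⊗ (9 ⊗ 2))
((9 ⊗ 0) ⊗ (9 ⊗ 2)) = 20

Expand innermost to outermost. Recall ⊕ takes the minimum of its arguments and ⊗ takes their sum. Working out the expression ((9 ⊗ 0) ⊗ (9 ⊗ 2)) gives 20.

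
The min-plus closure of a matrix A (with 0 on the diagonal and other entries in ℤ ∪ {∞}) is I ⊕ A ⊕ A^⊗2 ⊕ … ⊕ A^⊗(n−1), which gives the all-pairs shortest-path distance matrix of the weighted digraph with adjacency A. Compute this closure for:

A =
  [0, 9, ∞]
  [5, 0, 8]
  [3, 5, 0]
Closure =
  [0, 9, 17]
  [5, 0, 8]
  [3, 5, 0]

This is the Floyd-Warshall all-pairs shortest-path computation. For each intermediate vertex k = 0, 1, …, 2, update dist[i][j] ← min(dist[i][j], dist[i][k] + dist[k][j]). The final matrix gives, for each (i, j), the minimum total weight of any directed path from i to j (possibly empty when i = j).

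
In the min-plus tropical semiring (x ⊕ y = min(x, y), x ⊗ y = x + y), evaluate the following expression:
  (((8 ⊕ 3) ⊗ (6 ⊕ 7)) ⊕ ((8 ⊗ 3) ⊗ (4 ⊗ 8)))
(((8 ⊕ 3) ⊗ (6 ⊕ 7)) ⊕ ((8 ⊗ 3) ⊗ (4 ⊗ 8))) = 9

Expand innermost to outermost. Recall ⊕ takes the minimum of its arguments and ⊗ takes their sum. Working out the expression (((8 ⊕ 3) ⊗ (6 ⊕ 7)) ⊕ ((8 ⊗ 3) ⊗ (4 ⊗ 8))) gives 9.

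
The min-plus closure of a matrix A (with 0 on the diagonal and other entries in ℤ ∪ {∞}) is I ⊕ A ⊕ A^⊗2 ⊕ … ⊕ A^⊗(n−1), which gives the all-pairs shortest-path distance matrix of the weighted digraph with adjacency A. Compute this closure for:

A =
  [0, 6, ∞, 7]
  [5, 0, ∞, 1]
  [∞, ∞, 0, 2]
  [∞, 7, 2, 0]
Closure =
  [0, 6, 9, 7]
  [5, 0, 3, 1]
  [14, 9, 0, 2]
  [12, 7, 2, 0]

This is the Floyd-Warshall all-pairs shortest-path computation. For each intermediate vertex k = 0, 1, …, 3, update dist[i][j] ← min(dist[i][j], dist[i][k] + dist[k][j]). The final matrix gives, for each (i, j), the minimum total weight of any directed path from i to j (possibly empty when i = j).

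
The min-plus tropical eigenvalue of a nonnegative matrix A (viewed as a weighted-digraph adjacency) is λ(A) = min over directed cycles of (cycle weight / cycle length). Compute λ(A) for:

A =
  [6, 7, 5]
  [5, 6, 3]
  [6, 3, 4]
λ(A) = 3

Enumerate directed cycles and compute their means (weight / length). Sample:
  cycle 0 → 0: weight = 6, length = 1, mean = 6/1 ≈ 6.000
  cycle 1 → 1: weight = 6, length = 1, mean = 6/1 ≈ 6.000
  cycle 2 → 2: weight = 4, length = 1, mean = 4/1 ≈ 4.000
  cycle 0 → 1 → 0: weight = 12, length = 2, mean = 12/2 ≈ 6.000
  cycle 0 → 2 → 0: weight = 11, length = 2, mean = 11/2 ≈ 5.500
  cycle 1 → 0 → 1: weight = 12, length = 2, mean = 12/2 ≈ 6.000
Minimum mean = 3.000, attained e.g. along the cycle 1 → 2 → 1 with weight 6 and length 2. So λ(A) = 6/2 = 3.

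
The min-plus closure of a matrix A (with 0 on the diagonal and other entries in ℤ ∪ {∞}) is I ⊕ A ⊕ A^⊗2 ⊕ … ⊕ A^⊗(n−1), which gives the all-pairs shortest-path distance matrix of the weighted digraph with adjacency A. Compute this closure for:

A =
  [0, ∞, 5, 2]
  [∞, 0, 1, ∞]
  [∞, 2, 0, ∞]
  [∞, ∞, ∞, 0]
Closure =
  [0, 7, 5, 2]
  [∞, 0, 1, ∞]
  [∞, 2, 0, ∞]
  [∞, ∞, ∞, 0]

This is the Floyd-Warshall all-pairs shortest-path computation. For each intermediate vertex k = 0, 1, …, 3, update dist[i][j] ← min(dist[i][j], dist[i][k] + dist[k][j]). The final matrix gives, for each (i, j), the minimum total weight of any directed path from i to j (possibly empty when i = j).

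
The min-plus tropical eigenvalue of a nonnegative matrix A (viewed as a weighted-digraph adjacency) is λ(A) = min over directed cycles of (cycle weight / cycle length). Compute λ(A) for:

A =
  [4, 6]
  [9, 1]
λ(A) = 1

Enumerate directed cycles and compute their means (weight / length). Sample:
  cycle 0 → 0: weight = 4, length = 1, mean = 4/1 ≈ 4.000
  cycle 1 → 1: weight = 1, length = 1, mean = 1/1 ≈ 1.000
  cycle 0 → 1 → 0: weight = 15, length = 2, mean = 15/2 ≈ 7.500
  cycle 1 → 0 → 1: weight = 15, length = 2, mean = 15/2 ≈ 7.500
Minimum mean = 1.000, attained e.g. along the cycle 1 → 1 with weight 1 and length 1. So λ(A) = 1/1 = 1.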